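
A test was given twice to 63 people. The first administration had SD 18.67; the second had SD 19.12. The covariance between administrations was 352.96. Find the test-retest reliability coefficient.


r = cov(X,Y) / (SD_X * SD_Y)
r = 352.96 / (18.67 * 19.12)
r = 352.96 / 356.9704
r = 0.9888

0.9888


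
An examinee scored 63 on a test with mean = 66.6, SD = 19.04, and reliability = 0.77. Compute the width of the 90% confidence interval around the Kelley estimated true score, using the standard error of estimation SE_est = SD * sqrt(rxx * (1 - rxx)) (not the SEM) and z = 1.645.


True score estimate = 0.77*63 + 0.23*66.6 = 63.828
SE_est = SD * sqrt(rxx * (1 - rxx)) = 19.04 * sqrt(0.77 * 0.23) = 19.04 * sqrt(0.1771) = 8.012651
CI = T_est +/- z * SE_est, so width = 2 * z * SE_est = 2 * 1.645 * 8.012651
Width = 26.3616

26.3616


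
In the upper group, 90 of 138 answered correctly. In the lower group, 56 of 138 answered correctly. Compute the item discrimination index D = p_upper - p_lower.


p_upper = 90/138 = 0.6522
p_lower = 56/138 = 0.4058
D = 0.6522 - 0.4058 = 0.2464

0.2464


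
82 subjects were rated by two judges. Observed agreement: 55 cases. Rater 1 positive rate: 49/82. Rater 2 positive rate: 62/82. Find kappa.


P_o = 55/82 = 0.670732
P_e = (49*62 + 33*20) / 6724 = 0.54997
kappa = (P_o - P_e) / (1 - P_e)
kappa = (0.670732 - 0.54997) / (1 - 0.54997)
kappa = 0.2683

0.2683


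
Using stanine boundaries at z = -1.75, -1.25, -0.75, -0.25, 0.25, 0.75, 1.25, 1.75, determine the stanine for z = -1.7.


Stanine boundaries: [-1.75, -1.25, -0.75, -0.25, 0.25, 0.75, 1.25, 1.75]
z = -1.7
Check each boundary:
  z >= -1.75 -> could be stanine 2
  z < -1.25
  z < -0.75
  z < -0.25
  z < 0.25
  z < 0.75
  z < 1.25
  z < 1.75
Highest qualifying boundary gives stanine = 2

2


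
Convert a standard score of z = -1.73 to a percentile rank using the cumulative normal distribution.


CDF(z) = 0.5 * (1 + erf(z/sqrt(2)))
erf(-1.2233) = -0.9164
CDF = 0.0418
Percentile rank = 0.0418 * 100 = 4.18

4.18


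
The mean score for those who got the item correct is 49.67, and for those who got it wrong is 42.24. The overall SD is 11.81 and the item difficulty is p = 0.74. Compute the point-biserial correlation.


q = 1 - p = 0.26
rpb = ((M1 - M0) / SD) * sqrt(p * q)
rpb = ((49.67 - 42.24) / 11.81) * sqrt(0.74 * 0.26)
rpb = 0.276

0.276


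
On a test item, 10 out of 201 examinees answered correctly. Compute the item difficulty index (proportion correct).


Item difficulty p = number correct / total examinees
p = 10 / 201
p = 0.0498

0.0498


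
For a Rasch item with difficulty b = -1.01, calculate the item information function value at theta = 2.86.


P = 1/(1+exp(-(2.86--1.01))) = 0.9796
I = P*(1-P) = 0.9796 * 0.0204
I = 0.02

0.02


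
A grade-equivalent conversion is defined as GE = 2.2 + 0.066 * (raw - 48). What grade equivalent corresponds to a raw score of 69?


raw - median = 69 - 48 = 21
slope * diff = 0.066 * 21 = 1.386
GE = 2.2 + 1.386
GE = 3.586

3.586


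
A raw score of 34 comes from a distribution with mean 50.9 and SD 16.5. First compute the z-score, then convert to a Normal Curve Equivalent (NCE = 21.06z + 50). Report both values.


z = (X - mean) / SD = (34 - 50.9) / 16.5
z = -16.9 / 16.5
z = -1.0242
NCE = NCE = 21.06z + 50
Carry z at full precision (z = -16.9 / 16.5) into the conversion:
NCE = 21.06 * (-16.9 / 16.5) + 50 = -355.914 / 16.5 + 50
NCE = -21.5705 + 50
NCE = 28.4295

28.4295


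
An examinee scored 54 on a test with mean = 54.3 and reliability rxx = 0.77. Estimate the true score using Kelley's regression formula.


T_est = rxx * X + (1 - rxx) * mean
T_est = 0.77 * 54 + 0.23 * 54.3
T_est = 41.58 + 12.489
T_est = 54.069

54.069


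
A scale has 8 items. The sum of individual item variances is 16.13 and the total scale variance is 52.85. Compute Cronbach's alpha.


alpha = (k/(k-1)) * (1 - sum(si^2)/s_total^2)
= (8/7) * (1 - 16.13/52.85)
alpha = 0.7941

0.7941


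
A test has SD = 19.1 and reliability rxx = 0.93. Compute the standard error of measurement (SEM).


SEM = SD * sqrt(1 - rxx)
SEM = 19.1 * sqrt(1 - 0.93)
SEM = 19.1 * sqrt(0.07) = 19.1 * 0.264575
SEM = 5.0534

5.0534


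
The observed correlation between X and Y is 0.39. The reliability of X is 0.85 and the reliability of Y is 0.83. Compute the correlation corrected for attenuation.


r_corrected = rxy / sqrt(rxx * ryy)
= 0.39 / sqrt(0.85 * 0.83)
= 0.39 / sqrt(0.7055)
= 0.39 / 0.83994
r_corrected = 0.4643

0.4643


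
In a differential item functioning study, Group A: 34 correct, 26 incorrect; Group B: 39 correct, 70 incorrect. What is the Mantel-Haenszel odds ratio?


Odds_A = 34/26 = 1.3077
Odds_B = 39/70 = 0.5571
OR = Odds_A / Odds_B = 1.3077 / 0.5571
Exactly, OR = (34 * 70) / (26 * 39) = 2380 / 1014
OR = 2.3471

2.3471


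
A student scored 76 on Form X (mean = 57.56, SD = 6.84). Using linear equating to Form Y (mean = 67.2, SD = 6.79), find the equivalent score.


slope = SD_Y / SD_X = 6.79 / 6.84 ~ 0.9927
intercept = mean_Y - slope * mean_X = 67.2 - (6.79 / 6.84) * 57.56 ~ 10.0608
Y = slope * X + intercept. To avoid rounding drift from the rounded slope/intercept, evaluate the equivalent form Y = mean_Y + SD_Y * (X - mean_X) / SD_X at full precision:
Y = 67.2 + 6.79 * (76 - 57.56) / 6.84
Y = 67.2 + 6.79 * 18.44 / 6.84
Y = 67.2 + 125.2076 / 6.84
Y = 67.2 + 18.3052
Y = 85.5052

85.5052


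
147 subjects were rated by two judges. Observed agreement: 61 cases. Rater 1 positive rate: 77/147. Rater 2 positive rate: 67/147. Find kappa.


P_o = 61/147 = 0.414966
P_e = (77*67 + 70*80) / 21609 = 0.497894
kappa = (P_o - P_e) / (1 - P_e)
kappa = (0.414966 - 0.497894) / (1 - 0.497894)
kappa = -0.1652

-0.1652


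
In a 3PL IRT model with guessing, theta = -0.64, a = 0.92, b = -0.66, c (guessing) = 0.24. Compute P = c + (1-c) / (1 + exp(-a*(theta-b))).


logit = 0.92*(-0.64 - -0.66) = 0.0184
P* = 1/(1 + exp(-0.0184)) = 0.5046
P = 0.24 + (1 - 0.24) * 0.5046
P = 0.6235

0.6235


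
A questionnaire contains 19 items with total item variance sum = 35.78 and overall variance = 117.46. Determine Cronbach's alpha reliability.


alpha = (k/(k-1)) * (1 - sum(si^2)/s_total^2)
= (19/18) * (1 - 35.78/117.46)
alpha = 0.734

0.734


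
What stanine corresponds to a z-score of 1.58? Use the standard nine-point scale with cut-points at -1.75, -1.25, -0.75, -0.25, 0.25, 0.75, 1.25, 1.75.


Stanine boundaries: [-1.75, -1.25, -0.75, -0.25, 0.25, 0.75, 1.25, 1.75]
z = 1.58
Check each boundary:
  z >= -1.75 -> could be stanine 2
  z >= -1.25 -> could be stanine 3
  z >= -0.75 -> could be stanine 4
  z >= -0.25 -> could be stanine 5
  z >= 0.25 -> could be stanine 6
  z >= 0.75 -> could be stanine 7
  z >= 1.25 -> could be stanine 8
  z < 1.75
Highest qualifying boundary gives stanine = 8

8


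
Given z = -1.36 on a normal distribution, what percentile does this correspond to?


CDF(z) = 0.5 * (1 + erf(z/sqrt(2)))
erf(-0.9617) = -0.8262
CDF = 0.0869
Percentile rank = 0.0869 * 100 = 8.69

8.69


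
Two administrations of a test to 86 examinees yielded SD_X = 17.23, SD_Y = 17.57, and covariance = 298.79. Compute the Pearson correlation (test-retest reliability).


r = cov(X,Y) / (SD_X * SD_Y)
r = 298.79 / (17.23 * 17.57)
r = 298.79 / 302.7311
r = 0.987

0.987


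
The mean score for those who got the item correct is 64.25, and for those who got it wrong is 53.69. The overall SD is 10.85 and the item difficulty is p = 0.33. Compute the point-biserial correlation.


q = 1 - p = 0.67
rpb = ((M1 - M0) / SD) * sqrt(p * q)
rpb = ((64.25 - 53.69) / 10.85) * sqrt(0.33 * 0.67)
rpb = 0.4576

0.4576


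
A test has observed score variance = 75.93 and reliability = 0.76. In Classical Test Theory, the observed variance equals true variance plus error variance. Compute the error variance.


var_true = rxx * var_obs = 0.76 * 75.93 = 57.7068
var_error = var_obs - var_true
var_error = 75.93 - 57.7068
var_error = 18.2232

18.2232


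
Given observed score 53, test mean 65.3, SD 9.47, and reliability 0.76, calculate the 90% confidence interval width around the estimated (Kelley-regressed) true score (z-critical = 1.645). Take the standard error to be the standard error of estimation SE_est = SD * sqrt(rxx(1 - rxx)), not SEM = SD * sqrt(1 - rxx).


True score estimate = 0.76*53 + 0.24*65.3 = 55.952
SE_est = SD * sqrt(rxx * (1 - rxx)) = 9.47 * sqrt(0.76 * 0.24) = 9.47 * sqrt(0.1824) = 4.044477
CI = T_est +/- z * SE_est, so width = 2 * z * SE_est = 2 * 1.645 * 4.044477
Width = 13.3063

13.3063


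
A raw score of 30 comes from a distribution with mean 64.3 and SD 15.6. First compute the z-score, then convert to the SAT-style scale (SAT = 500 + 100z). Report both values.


z = (X - mean) / SD = (30 - 64.3) / 15.6
z = -34.3 / 15.6
z = -2.1987
SAT-scale = SAT = 500 + 100z
Carry z at full precision (z = -34.3 / 15.6) into the conversion:
SAT-scale = 500 + 100 * (-34.3 / 15.6) = 500 + -3430 / 15.6
SAT-scale = 500 + -219.8718
SAT-scale = 280.1282

280.1282


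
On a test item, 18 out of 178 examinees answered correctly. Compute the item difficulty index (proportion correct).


Item difficulty p = number correct / total examinees
p = 18 / 178
p = 0.1011

0.1011


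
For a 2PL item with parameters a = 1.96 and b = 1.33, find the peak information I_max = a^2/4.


For 2PL, max info at theta = b = 1.33
I_max = a^2 / 4 = 1.96^2 / 4
= 3.8416 / 4
I_max = 0.9604

0.9604


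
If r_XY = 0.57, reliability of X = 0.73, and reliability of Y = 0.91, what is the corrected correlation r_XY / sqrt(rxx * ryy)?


r_corrected = rxy / sqrt(rxx * ryy)
= 0.57 / sqrt(0.73 * 0.91)
= 0.57 / sqrt(0.6643)
= 0.57 / 0.815046
r_corrected = 0.6993

0.6993


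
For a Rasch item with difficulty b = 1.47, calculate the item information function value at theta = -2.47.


P = 1/(1+exp(-(-2.47-1.47))) = 0.0191
I = P*(1-P) = 0.0191 * 0.9809
I = 0.0187

0.0187


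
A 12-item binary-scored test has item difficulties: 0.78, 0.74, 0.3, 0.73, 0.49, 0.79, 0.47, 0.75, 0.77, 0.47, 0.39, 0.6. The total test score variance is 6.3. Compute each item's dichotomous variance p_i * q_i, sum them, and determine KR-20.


For each item, compute p_i * q_i:
  Item 1: 0.78 * 0.22 = 0.1716
  Item 2: 0.74 * 0.26 = 0.1924
  Item 3: 0.3 * 0.7 = 0.21
  Item 4: 0.73 * 0.27 = 0.1971
  Item 5: 0.49 * 0.51 = 0.2499
  Item 6: 0.79 * 0.21 = 0.1659
  Item 7: 0.47 * 0.53 = 0.2491
  Item 8: 0.75 * 0.25 = 0.1875
  Item 9: 0.77 * 0.23 = 0.1771
  Item 10: 0.47 * 0.53 = 0.2491
  Item 11: 0.39 * 0.61 = 0.2379
  Item 12: 0.6 * 0.4 = 0.24
Sum(p_i * q_i) = 0.1716 + 0.1924 + 0.21 + 0.1971 + 0.2499 + 0.1659 + 0.2491 + 0.1875 + 0.1771 + 0.2491 + 0.2379 + 0.24 = 2.5276
KR-20 = (k/(k-1)) * (1 - Sum(p_i*q_i) / Var_total)
= (12/11) * (1 - 2.5276/6.3)
= 1.0909 * 0.5988
KR-20 = 0.6532

0.6532


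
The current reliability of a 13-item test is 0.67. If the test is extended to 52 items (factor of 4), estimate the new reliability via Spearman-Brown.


r_new = (n * rxx) / (1 + (n-1) * rxx)
r_new = (4 * 0.67) / (1 + 3 * 0.67)
r_new = 2.68 / 3.01
r_new = 0.8904

0.8904


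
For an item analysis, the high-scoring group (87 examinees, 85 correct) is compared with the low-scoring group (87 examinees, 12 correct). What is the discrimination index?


p_upper = 85/87 = 0.977
p_lower = 12/87 = 0.1379
D = 0.977 - 0.1379 = 0.8391

0.8391


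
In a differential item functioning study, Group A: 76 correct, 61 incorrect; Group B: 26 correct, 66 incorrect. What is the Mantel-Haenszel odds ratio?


Odds_A = 76/61 = 1.2459
Odds_B = 26/66 = 0.3939
OR = Odds_A / Odds_B = 1.2459 / 0.3939
Exactly, OR = (76 * 66) / (61 * 26) = 5016 / 1586
OR = 3.1627

3.1627


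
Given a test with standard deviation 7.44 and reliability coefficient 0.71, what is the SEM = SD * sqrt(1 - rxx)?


SEM = SD * sqrt(1 - rxx)
SEM = 7.44 * sqrt(1 - 0.71)
SEM = 7.44 * sqrt(0.29) = 7.44 * 0.538516
SEM = 4.0066

4.0066


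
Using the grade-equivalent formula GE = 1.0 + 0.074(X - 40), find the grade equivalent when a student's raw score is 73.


raw - median = 73 - 40 = 33
slope * diff = 0.074 * 33 = 2.442
GE = 1.0 + 2.442
GE = 3.442

3.442


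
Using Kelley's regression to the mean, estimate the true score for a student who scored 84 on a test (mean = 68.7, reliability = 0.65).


T_est = rxx * X + (1 - rxx) * mean
T_est = 0.65 * 84 + 0.35 * 68.7
T_est = 54.6 + 24.045
T_est = 78.645

78.645


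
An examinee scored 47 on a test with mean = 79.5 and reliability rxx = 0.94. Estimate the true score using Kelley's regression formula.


T_est = rxx * X + (1 - rxx) * mean
T_est = 0.94 * 47 + 0.06 * 79.5
T_est = 44.18 + 4.77
T_est = 48.95

48.95


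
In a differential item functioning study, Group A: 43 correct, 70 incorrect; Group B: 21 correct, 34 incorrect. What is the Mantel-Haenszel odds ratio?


Odds_A = 43/70 = 0.6143
Odds_B = 21/34 = 0.6176
OR = Odds_A / Odds_B = 0.6143 / 0.6176
Exactly, OR = (43 * 34) / (70 * 21) = 1462 / 1470
OR = 0.9946

0.9946


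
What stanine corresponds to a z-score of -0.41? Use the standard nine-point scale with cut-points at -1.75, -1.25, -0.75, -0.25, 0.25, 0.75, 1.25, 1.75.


Stanine boundaries: [-1.75, -1.25, -0.75, -0.25, 0.25, 0.75, 1.25, 1.75]
z = -0.41
Check each boundary:
  z >= -1.75 -> could be stanine 2
  z >= -1.25 -> could be stanine 3
  z >= -0.75 -> could be stanine 4
  z < -0.25
  z < 0.25
  z < 0.75
  z < 1.25
  z < 1.75
Highest qualifying boundary gives stanine = 4

4


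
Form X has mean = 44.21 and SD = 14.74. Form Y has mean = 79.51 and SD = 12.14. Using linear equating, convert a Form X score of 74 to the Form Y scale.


slope = SD_Y / SD_X = 12.14 / 14.74 ~ 0.8236
intercept = mean_Y - slope * mean_X = 79.51 - (12.14 / 14.74) * 44.21 ~ 43.0982
Y = slope * X + intercept. To avoid rounding drift from the rounded slope/intercept, evaluate the equivalent form Y = mean_Y + SD_Y * (X - mean_X) / SD_X at full precision:
Y = 79.51 + 12.14 * (74 - 44.21) / 14.74
Y = 79.51 + 12.14 * 29.79 / 14.74
Y = 79.51 + 361.6506 / 14.74
Y = 79.51 + 24.5353
Y = 104.0453

104.0453


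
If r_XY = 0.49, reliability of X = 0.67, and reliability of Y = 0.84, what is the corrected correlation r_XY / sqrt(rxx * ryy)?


r_corrected = rxy / sqrt(rxx * ryy)
= 0.49 / sqrt(0.67 * 0.84)
= 0.49 / sqrt(0.5628)
= 0.49 / 0.7502
r_corrected = 0.6532

0.6532


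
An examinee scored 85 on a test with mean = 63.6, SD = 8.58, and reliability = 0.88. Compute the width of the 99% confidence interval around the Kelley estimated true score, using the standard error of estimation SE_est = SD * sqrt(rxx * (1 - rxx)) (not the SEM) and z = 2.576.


True score estimate = 0.88*85 + 0.12*63.6 = 82.432
SE_est = SD * sqrt(rxx * (1 - rxx)) = 8.58 * sqrt(0.88 * 0.12) = 8.58 * sqrt(0.1056) = 2.78817
CI = T_est +/- z * SE_est, so width = 2 * z * SE_est = 2 * 2.576 * 2.78817
Width = 14.3647

14.3647


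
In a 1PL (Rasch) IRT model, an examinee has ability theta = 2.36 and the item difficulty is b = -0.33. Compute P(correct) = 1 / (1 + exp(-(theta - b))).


theta - b = 2.36 - -0.33 = 2.69
exp(-(theta - b)) = exp(-2.69) = 0.0679
P = 1 / (1 + 0.0679)
P = 0.9364

0.9364


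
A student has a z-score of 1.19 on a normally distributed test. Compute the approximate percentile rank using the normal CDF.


CDF(z) = 0.5 * (1 + erf(z/sqrt(2)))
erf(0.8415) = 0.766
CDF = 0.883
Percentile rank = 0.883 * 100 = 88.3

88.3


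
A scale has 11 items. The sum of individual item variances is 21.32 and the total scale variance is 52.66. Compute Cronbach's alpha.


alpha = (k/(k-1)) * (1 - sum(si^2)/s_total^2)
= (11/10) * (1 - 21.32/52.66)
alpha = 0.6547

0.6547


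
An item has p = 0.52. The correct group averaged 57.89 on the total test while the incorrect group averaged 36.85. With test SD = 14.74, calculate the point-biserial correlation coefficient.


q = 1 - p = 0.48
rpb = ((M1 - M0) / SD) * sqrt(p * q)
rpb = ((57.89 - 36.85) / 14.74) * sqrt(0.52 * 0.48)
rpb = 0.7131

0.7131


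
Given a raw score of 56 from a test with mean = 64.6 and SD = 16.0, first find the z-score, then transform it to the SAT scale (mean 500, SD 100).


z = (X - mean) / SD = (56 - 64.6) / 16.0
z = -8.6 / 16.0
z = -0.5375
SAT-scale = SAT = 500 + 100z
Carry z at full precision (z = -8.6 / 16.0) into the conversion:
SAT-scale = 500 + 100 * (-8.6 / 16.0) = 500 + -860 / 16.0
SAT-scale = 500 + -53.75
SAT-scale = 446.25

446.25


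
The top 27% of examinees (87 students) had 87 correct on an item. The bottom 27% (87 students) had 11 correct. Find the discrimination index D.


p_upper = 87/87 = 1.0
p_lower = 11/87 = 0.1264
D = 1.0 - 0.1264 = 0.8736

0.8736


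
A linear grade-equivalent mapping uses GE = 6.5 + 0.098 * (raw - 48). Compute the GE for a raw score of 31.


raw - median = 31 - 48 = -17
slope * diff = 0.098 * -17 = -1.666
GE = 6.5 + -1.666
GE = 4.834

4.834


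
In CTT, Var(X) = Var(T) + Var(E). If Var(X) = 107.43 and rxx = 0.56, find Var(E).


var_true = rxx * var_obs = 0.56 * 107.43 = 60.1608
var_error = var_obs - var_true
var_error = 107.43 - 60.1608
var_error = 47.2692

47.2692


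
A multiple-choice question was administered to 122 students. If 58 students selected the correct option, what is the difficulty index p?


Item difficulty p = number correct / total examinees
p = 58 / 122
p = 0.4754

0.4754


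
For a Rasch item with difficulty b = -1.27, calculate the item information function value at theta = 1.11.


P = 1/(1+exp(-(1.11--1.27))) = 0.9153
I = P*(1-P) = 0.9153 * 0.0847
I = 0.0775

0.0775


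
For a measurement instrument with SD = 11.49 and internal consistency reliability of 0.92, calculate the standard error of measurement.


SEM = SD * sqrt(1 - rxx)
SEM = 11.49 * sqrt(1 - 0.92)
SEM = 11.49 * sqrt(0.08) = 11.49 * 0.282843
SEM = 3.2499

3.2499


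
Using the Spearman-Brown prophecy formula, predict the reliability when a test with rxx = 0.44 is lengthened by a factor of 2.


r_new = (n * rxx) / (1 + (n-1) * rxx)
r_new = (2 * 0.44) / (1 + 1 * 0.44)
r_new = 0.88 / 1.44
r_new = 0.6111

0.6111


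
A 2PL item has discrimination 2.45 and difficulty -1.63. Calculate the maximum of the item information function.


For 2PL, max info at theta = b = -1.63
I_max = a^2 / 4 = 2.45^2 / 4
= 6.0025 / 4
I_max = 1.5006

1.5006


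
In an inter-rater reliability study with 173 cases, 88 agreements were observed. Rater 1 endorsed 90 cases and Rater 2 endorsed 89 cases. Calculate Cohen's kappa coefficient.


P_o = 88/173 = 0.508671
P_e = (90*89 + 83*84) / 29929 = 0.500585
kappa = (P_o - P_e) / (1 - P_e)
kappa = (0.508671 - 0.500585) / (1 - 0.500585)
kappa = 0.0162

0.0162


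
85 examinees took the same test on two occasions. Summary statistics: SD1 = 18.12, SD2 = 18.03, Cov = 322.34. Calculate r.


r = cov(X,Y) / (SD_X * SD_Y)
r = 322.34 / (18.12 * 18.03)
r = 322.34 / 326.7036
r = 0.9866

0.9866


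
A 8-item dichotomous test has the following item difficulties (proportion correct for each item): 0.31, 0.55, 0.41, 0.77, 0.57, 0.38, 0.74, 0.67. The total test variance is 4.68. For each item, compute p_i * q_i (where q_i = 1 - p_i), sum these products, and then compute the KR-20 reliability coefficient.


For each item, compute p_i * q_i:
  Item 1: 0.31 * 0.69 = 0.2139
  Item 2: 0.55 * 0.45 = 0.2475
  Item 3: 0.41 * 0.59 = 0.2419
  Item 4: 0.77 * 0.23 = 0.1771
  Item 5: 0.57 * 0.43 = 0.2451
  Item 6: 0.38 * 0.62 = 0.2356
  Item 7: 0.74 * 0.26 = 0.1924
  Item 8: 0.67 * 0.33 = 0.2211
Sum(p_i * q_i) = 0.2139 + 0.2475 + 0.2419 + 0.1771 + 0.2451 + 0.2356 + 0.1924 + 0.2211 = 1.7746
KR-20 = (k/(k-1)) * (1 - Sum(p_i*q_i) / Var_total)
= (8/7) * (1 - 1.7746/4.68)
= 1.1429 * 0.6208
KR-20 = 0.7095

0.7095


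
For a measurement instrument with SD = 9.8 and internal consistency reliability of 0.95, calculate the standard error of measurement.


SEM = SD * sqrt(1 - rxx)
SEM = 9.8 * sqrt(1 - 0.95)
SEM = 9.8 * sqrt(0.05) = 9.8 * 0.223607
SEM = 2.1913

2.1913


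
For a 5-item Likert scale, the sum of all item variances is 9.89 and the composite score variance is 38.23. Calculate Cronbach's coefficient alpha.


alpha = (k/(k-1)) * (1 - sum(si^2)/s_total^2)
= (5/4) * (1 - 9.89/38.23)
alpha = 0.9266

0.9266


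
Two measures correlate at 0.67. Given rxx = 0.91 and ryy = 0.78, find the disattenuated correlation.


r_corrected = rxy / sqrt(rxx * ryy)
= 0.67 / sqrt(0.91 * 0.78)
= 0.67 / sqrt(0.7098)
= 0.67 / 0.842496
r_corrected = 0.7953

0.7953


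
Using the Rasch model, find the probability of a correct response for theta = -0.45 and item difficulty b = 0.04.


theta - b = -0.45 - 0.04 = -0.49
exp(-(theta - b)) = exp(0.49) = 1.6323
P = 1 / (1 + 1.6323)
P = 0.3799

0.3799


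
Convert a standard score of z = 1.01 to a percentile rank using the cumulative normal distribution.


CDF(z) = 0.5 * (1 + erf(z/sqrt(2)))
erf(0.7142) = 0.6875
CDF = 0.8438
Percentile rank = 0.8438 * 100 = 84.38

84.38


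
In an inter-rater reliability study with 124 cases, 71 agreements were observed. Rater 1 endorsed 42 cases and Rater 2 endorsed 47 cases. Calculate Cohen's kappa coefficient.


P_o = 71/124 = 0.572581
P_e = (42*47 + 82*77) / 15376 = 0.539022
kappa = (P_o - P_e) / (1 - P_e)
kappa = (0.572581 - 0.539022) / (1 - 0.539022)
kappa = 0.0728

0.0728


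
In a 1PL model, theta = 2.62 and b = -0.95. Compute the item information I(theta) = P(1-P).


P = 1/(1+exp(-(2.62--0.95))) = 0.9726
I = P*(1-P) = 0.9726 * 0.0274
I = 0.0266

0.0266


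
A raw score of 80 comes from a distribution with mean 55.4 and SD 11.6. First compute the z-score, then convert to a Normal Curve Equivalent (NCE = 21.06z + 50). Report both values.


z = (X - mean) / SD = (80 - 55.4) / 11.6
z = 24.6 / 11.6
z = 2.1207
NCE = NCE = 21.06z + 50
Carry z at full precision (z = 24.6 / 11.6) into the conversion:
NCE = 21.06 * (24.6 / 11.6) + 50 = 518.076 / 11.6 + 50
NCE = 44.6617 + 50
NCE = 94.6617

94.6617


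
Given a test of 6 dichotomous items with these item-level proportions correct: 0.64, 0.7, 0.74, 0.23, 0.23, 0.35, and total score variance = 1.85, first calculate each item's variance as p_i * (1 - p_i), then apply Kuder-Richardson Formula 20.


For each item, compute p_i * q_i:
  Item 1: 0.64 * 0.36 = 0.2304
  Item 2: 0.7 * 0.3 = 0.21
  Item 3: 0.74 * 0.26 = 0.1924
  Item 4: 0.23 * 0.77 = 0.1771
  Item 5: 0.23 * 0.77 = 0.1771
  Item 6: 0.35 * 0.65 = 0.2275
Sum(p_i * q_i) = 0.2304 + 0.21 + 0.1924 + 0.1771 + 0.1771 + 0.2275 = 1.2145
KR-20 = (k/(k-1)) * (1 - Sum(p_i*q_i) / Var_total)
= (6/5) * (1 - 1.2145/1.85)
= 1.2 * 0.3435
KR-20 = 0.4122

0.4122


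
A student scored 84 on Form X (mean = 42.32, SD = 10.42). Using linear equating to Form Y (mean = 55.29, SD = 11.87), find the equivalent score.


slope = SD_Y / SD_X = 11.87 / 10.42 ~ 1.1392
intercept = mean_Y - slope * mean_X = 55.29 - (11.87 / 10.42) * 42.32 ~ 7.0809
Y = slope * X + intercept. To avoid rounding drift from the rounded slope/intercept, evaluate the equivalent form Y = mean_Y + SD_Y * (X - mean_X) / SD_X at full precision:
Y = 55.29 + 11.87 * (84 - 42.32) / 10.42
Y = 55.29 + 11.87 * 41.68 / 10.42
Y = 55.29 + 494.7416 / 10.42
Y = 55.29 + 47.48
Y = 102.77

102.77


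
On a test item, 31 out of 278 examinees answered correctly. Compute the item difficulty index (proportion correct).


Item difficulty p = number correct / total examinees
p = 31 / 278
p = 0.1115

0.1115


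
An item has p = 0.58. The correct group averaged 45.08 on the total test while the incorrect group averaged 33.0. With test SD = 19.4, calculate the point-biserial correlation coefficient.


q = 1 - p = 0.42
rpb = ((M1 - M0) / SD) * sqrt(p * q)
rpb = ((45.08 - 33.0) / 19.4) * sqrt(0.58 * 0.42)
rpb = 0.3073

0.3073


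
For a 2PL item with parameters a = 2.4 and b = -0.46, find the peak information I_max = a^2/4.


For 2PL, max info at theta = b = -0.46
I_max = a^2 / 4 = 2.4^2 / 4
= 5.76 / 4
I_max = 1.44

1.44


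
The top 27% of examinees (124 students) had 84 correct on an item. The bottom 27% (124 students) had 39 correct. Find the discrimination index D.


p_upper = 84/124 = 0.6774
p_lower = 39/124 = 0.3145
D = 0.6774 - 0.3145 = 0.3629

0.3629


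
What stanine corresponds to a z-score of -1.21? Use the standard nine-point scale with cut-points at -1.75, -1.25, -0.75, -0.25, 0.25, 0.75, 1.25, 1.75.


Stanine boundaries: [-1.75, -1.25, -0.75, -0.25, 0.25, 0.75, 1.25, 1.75]
z = -1.21
Check each boundary:
  z >= -1.75 -> could be stanine 2
  z >= -1.25 -> could be stanine 3
  z < -0.75
  z < -0.25
  z < 0.25
  z < 0.75
  z < 1.25
  z < 1.75
Highest qualifying boundary gives stanine = 3

3


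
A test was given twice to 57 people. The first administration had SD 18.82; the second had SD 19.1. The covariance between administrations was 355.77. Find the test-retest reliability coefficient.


r = cov(X,Y) / (SD_X * SD_Y)
r = 355.77 / (18.82 * 19.1)
r = 355.77 / 359.462
r = 0.9897

0.9897


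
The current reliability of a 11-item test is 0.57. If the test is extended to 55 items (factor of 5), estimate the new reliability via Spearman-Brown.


r_new = (n * rxx) / (1 + (n-1) * rxx)
r_new = (5 * 0.57) / (1 + 4 * 0.57)
r_new = 2.85 / 3.28
r_new = 0.8689

0.8689


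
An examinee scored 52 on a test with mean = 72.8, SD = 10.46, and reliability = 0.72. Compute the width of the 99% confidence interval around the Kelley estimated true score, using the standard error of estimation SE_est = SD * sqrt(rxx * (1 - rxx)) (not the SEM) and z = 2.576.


True score estimate = 0.72*52 + 0.28*72.8 = 57.824
SE_est = SD * sqrt(rxx * (1 - rxx)) = 10.46 * sqrt(0.72 * 0.28) = 10.46 * sqrt(0.2016) = 4.696528
CI = T_est +/- z * SE_est, so width = 2 * z * SE_est = 2 * 2.576 * 4.696528
Width = 24.1965

24.1965


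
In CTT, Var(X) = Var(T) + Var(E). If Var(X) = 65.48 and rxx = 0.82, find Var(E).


var_true = rxx * var_obs = 0.82 * 65.48 = 53.6936
var_error = var_obs - var_true
var_error = 65.48 - 53.6936
var_error = 11.7864

11.7864


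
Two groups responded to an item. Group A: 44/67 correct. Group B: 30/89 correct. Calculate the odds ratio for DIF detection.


Odds_A = 44/23 = 1.913
Odds_B = 30/59 = 0.5085
OR = Odds_A / Odds_B = 1.913 / 0.5085
Exactly, OR = (44 * 59) / (23 * 30) = 2596 / 690
OR = 3.7623

3.7623


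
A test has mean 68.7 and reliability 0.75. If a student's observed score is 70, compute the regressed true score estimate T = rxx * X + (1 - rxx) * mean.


T_est = rxx * X + (1 - rxx) * mean
T_est = 0.75 * 70 + 0.25 * 68.7
T_est = 52.5 + 17.175
T_est = 69.675

69.675


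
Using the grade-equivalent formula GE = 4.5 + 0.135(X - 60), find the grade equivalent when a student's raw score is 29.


raw - median = 29 - 60 = -31
slope * diff = 0.135 * -31 = -4.185
GE = 4.5 + -4.185
GE = 0.315

0.315


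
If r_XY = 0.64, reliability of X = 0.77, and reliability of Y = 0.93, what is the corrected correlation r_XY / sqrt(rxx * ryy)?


r_corrected = rxy / sqrt(rxx * ryy)
= 0.64 / sqrt(0.77 * 0.93)
= 0.64 / sqrt(0.7161)
= 0.64 / 0.846227
r_corrected = 0.7563

0.7563


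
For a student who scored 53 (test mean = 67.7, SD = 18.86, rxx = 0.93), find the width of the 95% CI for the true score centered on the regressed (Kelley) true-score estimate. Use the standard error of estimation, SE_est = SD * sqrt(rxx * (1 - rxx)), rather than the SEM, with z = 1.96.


True score estimate = 0.93*53 + 0.07*67.7 = 54.029
SE_est = SD * sqrt(rxx * (1 - rxx)) = 18.86 * sqrt(0.93 * 0.07) = 18.86 * sqrt(0.0651) = 4.812073
CI = T_est +/- z * SE_est, so width = 2 * z * SE_est = 2 * 1.96 * 4.812073
Width = 18.8633

18.8633


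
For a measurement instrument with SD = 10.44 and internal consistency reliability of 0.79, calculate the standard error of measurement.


SEM = SD * sqrt(1 - rxx)
SEM = 10.44 * sqrt(1 - 0.79)
SEM = 10.44 * sqrt(0.21) = 10.44 * 0.458258
SEM = 4.7842

4.7842


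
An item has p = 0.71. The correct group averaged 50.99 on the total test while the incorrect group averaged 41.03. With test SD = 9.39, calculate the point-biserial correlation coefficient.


q = 1 - p = 0.29
rpb = ((M1 - M0) / SD) * sqrt(p * q)
rpb = ((50.99 - 41.03) / 9.39) * sqrt(0.71 * 0.29)
rpb = 0.4813

0.4813


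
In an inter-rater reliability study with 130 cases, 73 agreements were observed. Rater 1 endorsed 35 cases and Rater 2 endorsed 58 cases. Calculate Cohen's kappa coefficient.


P_o = 73/130 = 0.561538
P_e = (35*58 + 95*72) / 16900 = 0.524852
kappa = (P_o - P_e) / (1 - P_e)
kappa = (0.561538 - 0.524852) / (1 - 0.524852)
kappa = 0.0772

0.0772


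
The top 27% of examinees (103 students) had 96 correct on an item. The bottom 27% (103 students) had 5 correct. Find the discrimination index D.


p_upper = 96/103 = 0.932
p_lower = 5/103 = 0.0485
D = 0.932 - 0.0485 = 0.8835

0.8835


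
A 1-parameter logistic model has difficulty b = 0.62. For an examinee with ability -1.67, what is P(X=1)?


theta - b = -1.67 - 0.62 = -2.29
exp(-(theta - b)) = exp(2.29) = 9.8749
P = 1 / (1 + 9.8749)
P = 0.092

0.092


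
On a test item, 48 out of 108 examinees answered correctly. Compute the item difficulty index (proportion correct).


Item difficulty p = number correct / total examinees
p = 48 / 108
p = 0.4444

0.4444


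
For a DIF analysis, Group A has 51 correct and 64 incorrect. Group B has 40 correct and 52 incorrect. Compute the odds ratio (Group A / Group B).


Odds_A = 51/64 = 0.7969
Odds_B = 40/52 = 0.7692
OR = Odds_A / Odds_B = 0.7969 / 0.7692
Exactly, OR = (51 * 52) / (64 * 40) = 2652 / 2560
OR = 1.0359

1.0359


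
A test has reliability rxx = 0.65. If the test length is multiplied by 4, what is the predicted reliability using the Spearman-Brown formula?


r_new = (n * rxx) / (1 + (n-1) * rxx)
r_new = (4 * 0.65) / (1 + 3 * 0.65)
r_new = 2.6 / 2.95
r_new = 0.8814

0.8814


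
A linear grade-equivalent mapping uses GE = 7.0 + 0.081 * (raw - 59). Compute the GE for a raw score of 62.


raw - median = 62 - 59 = 3
slope * diff = 0.081 * 3 = 0.243
GE = 7.0 + 0.243
GE = 7.243

7.243


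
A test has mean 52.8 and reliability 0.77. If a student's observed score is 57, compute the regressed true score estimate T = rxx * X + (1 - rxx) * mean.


T_est = rxx * X + (1 - rxx) * mean
T_est = 0.77 * 57 + 0.23 * 52.8
T_est = 43.89 + 12.144
T_est = 56.034

56.034


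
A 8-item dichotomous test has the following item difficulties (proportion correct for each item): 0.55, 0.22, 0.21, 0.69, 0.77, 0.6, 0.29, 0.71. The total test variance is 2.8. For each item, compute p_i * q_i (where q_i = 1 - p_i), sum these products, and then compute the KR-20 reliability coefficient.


For each item, compute p_i * q_i:
  Item 1: 0.55 * 0.45 = 0.2475
  Item 2: 0.22 * 0.78 = 0.1716
  Item 3: 0.21 * 0.79 = 0.1659
  Item 4: 0.69 * 0.31 = 0.2139
  Item 5: 0.77 * 0.23 = 0.1771
  Item 6: 0.6 * 0.4 = 0.24
  Item 7: 0.29 * 0.71 = 0.2059
  Item 8: 0.71 * 0.29 = 0.2059
Sum(p_i * q_i) = 0.2475 + 0.1716 + 0.1659 + 0.2139 + 0.1771 + 0.24 + 0.2059 + 0.2059 = 1.6278
KR-20 = (k/(k-1)) * (1 - Sum(p_i*q_i) / Var_total)
= (8/7) * (1 - 1.6278/2.8)
= 1.1429 * 0.4186
KR-20 = 0.4784

0.4784


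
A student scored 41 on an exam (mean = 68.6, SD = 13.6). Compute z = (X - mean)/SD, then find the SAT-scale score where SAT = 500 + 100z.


z = (X - mean) / SD = (41 - 68.6) / 13.6
z = -27.6 / 13.6
z = -2.0294
SAT-scale = SAT = 500 + 100z
Carry z at full precision (z = -27.6 / 13.6) into the conversion:
SAT-scale = 500 + 100 * (-27.6 / 13.6) = 500 + -2760 / 13.6
SAT-scale = 500 + -202.9412
SAT-scale = 297.0588

297.0588


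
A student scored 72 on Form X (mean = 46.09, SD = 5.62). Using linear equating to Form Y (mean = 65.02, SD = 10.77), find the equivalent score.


slope = SD_Y / SD_X = 10.77 / 5.62 ~ 1.9164
intercept = mean_Y - slope * mean_X = 65.02 - (10.77 / 5.62) * 46.09 ~ -23.3055
Y = slope * X + intercept. To avoid rounding drift from the rounded slope/intercept, evaluate the equivalent form Y = mean_Y + SD_Y * (X - mean_X) / SD_X at full precision:
Y = 65.02 + 10.77 * (72 - 46.09) / 5.62
Y = 65.02 + 10.77 * 25.91 / 5.62
Y = 65.02 + 279.0507 / 5.62
Y = 65.02 + 49.6531
Y = 114.6731

114.6731


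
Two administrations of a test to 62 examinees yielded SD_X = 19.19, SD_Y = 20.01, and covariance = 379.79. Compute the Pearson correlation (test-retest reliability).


r = cov(X,Y) / (SD_X * SD_Y)
r = 379.79 / (19.19 * 20.01)
r = 379.79 / 383.9919
r = 0.9891

0.9891


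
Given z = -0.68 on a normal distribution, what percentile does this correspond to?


CDF(z) = 0.5 * (1 + erf(z/sqrt(2)))
erf(-0.4808) = -0.5035
CDF = 0.2483
Percentile rank = 0.2483 * 100 = 24.83

24.83


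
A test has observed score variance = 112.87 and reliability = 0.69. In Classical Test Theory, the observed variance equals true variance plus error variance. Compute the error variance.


var_true = rxx * var_obs = 0.69 * 112.87 = 77.8803
var_error = var_obs - var_true
var_error = 112.87 - 77.8803
var_error = 34.9897

34.9897


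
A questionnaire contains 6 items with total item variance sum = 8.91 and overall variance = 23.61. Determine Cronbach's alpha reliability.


alpha = (k/(k-1)) * (1 - sum(si^2)/s_total^2)
= (6/5) * (1 - 8.91/23.61)
alpha = 0.7471

0.7471


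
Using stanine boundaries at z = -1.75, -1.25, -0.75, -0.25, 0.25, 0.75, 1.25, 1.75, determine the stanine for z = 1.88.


Stanine boundaries: [-1.75, -1.25, -0.75, -0.25, 0.25, 0.75, 1.25, 1.75]
z = 1.88
Check each boundary:
  z >= -1.75 -> could be stanine 2
  z >= -1.25 -> could be stanine 3
  z >= -0.75 -> could be stanine 4
  z >= -0.25 -> could be stanine 5
  z >= 0.25 -> could be stanine 6
  z >= 0.75 -> could be stanine 7
  z >= 1.25 -> could be stanine 8
  z >= 1.75 -> could be stanine 9
Highest qualifying boundary gives stanine = 9

9


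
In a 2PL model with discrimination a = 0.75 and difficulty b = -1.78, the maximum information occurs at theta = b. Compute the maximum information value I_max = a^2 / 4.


For 2PL, max info at theta = b = -1.78
I_max = a^2 / 4 = 0.75^2 / 4
= 0.5625 / 4
I_max = 0.1406

0.1406


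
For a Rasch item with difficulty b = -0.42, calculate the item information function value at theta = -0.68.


P = 1/(1+exp(-(-0.68--0.42))) = 0.4354
I = P*(1-P) = 0.4354 * 0.5646
I = 0.2458

0.2458


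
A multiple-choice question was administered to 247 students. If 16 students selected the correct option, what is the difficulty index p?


Item difficulty p = number correct / total examinees
p = 16 / 247
p = 0.0648

0.0648


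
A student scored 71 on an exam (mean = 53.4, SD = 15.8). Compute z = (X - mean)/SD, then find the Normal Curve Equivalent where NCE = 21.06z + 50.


z = (X - mean) / SD = (71 - 53.4) / 15.8
z = 17.6 / 15.8
z = 1.1139
NCE = NCE = 21.06z + 50
Carry z at full precision (z = 17.6 / 15.8) into the conversion:
NCE = 21.06 * (17.6 / 15.8) + 50 = 370.656 / 15.8 + 50
NCE = 23.4592 + 50
NCE = 73.4592

73.4592


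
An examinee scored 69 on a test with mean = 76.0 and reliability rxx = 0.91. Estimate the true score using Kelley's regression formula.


T_est = rxx * X + (1 - rxx) * mean
T_est = 0.91 * 69 + 0.09 * 76.0
T_est = 62.79 + 6.84
T_est = 69.63

69.63


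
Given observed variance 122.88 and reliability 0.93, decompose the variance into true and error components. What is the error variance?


var_true = rxx * var_obs = 0.93 * 122.88 = 114.2784
var_error = var_obs - var_true
var_error = 122.88 - 114.2784
var_error = 8.6016

8.6016


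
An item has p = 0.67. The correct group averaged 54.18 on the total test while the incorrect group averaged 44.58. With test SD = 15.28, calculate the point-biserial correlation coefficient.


q = 1 - p = 0.33
rpb = ((M1 - M0) / SD) * sqrt(p * q)
rpb = ((54.18 - 44.58) / 15.28) * sqrt(0.67 * 0.33)
rpb = 0.2954

0.2954


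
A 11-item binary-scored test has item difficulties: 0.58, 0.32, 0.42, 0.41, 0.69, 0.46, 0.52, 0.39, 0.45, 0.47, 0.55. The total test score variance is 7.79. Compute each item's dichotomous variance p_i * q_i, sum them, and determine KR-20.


For each item, compute p_i * q_i:
  Item 1: 0.58 * 0.42 = 0.2436
  Item 2: 0.32 * 0.68 = 0.2176
  Item 3: 0.42 * 0.58 = 0.2436
  Item 4: 0.41 * 0.59 = 0.2419
  Item 5: 0.69 * 0.31 = 0.2139
  Item 6: 0.46 * 0.54 = 0.2484
  Item 7: 0.52 * 0.48 = 0.2496
  Item 8: 0.39 * 0.61 = 0.2379
  Item 9: 0.45 * 0.55 = 0.2475
  Item 10: 0.47 * 0.53 = 0.2491
  Item 11: 0.55 * 0.45 = 0.2475
Sum(p_i * q_i) = 0.2436 + 0.2176 + 0.2436 + 0.2419 + 0.2139 + 0.2484 + 0.2496 + 0.2379 + 0.2475 + 0.2491 + 0.2475 = 2.6406
KR-20 = (k/(k-1)) * (1 - Sum(p_i*q_i) / Var_total)
= (11/10) * (1 - 2.6406/7.79)
= 1.1 * 0.661
KR-20 = 0.7271

0.7271


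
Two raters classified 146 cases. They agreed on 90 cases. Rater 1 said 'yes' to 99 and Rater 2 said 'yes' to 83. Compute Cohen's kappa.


P_o = 90/146 = 0.616438
P_e = (99*83 + 47*63) / 21316 = 0.524395
kappa = (P_o - P_e) / (1 - P_e)
kappa = (0.616438 - 0.524395) / (1 - 0.524395)
kappa = 0.1935

0.1935


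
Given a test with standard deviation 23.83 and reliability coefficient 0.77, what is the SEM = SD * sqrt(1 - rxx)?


SEM = SD * sqrt(1 - rxx)
SEM = 23.83 * sqrt(1 - 0.77)
SEM = 23.83 * sqrt(0.23) = 23.83 * 0.479583
SEM = 11.4285

11.4285


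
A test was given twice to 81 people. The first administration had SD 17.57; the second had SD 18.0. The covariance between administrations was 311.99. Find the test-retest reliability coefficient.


r = cov(X,Y) / (SD_X * SD_Y)
r = 311.99 / (17.57 * 18.0)
r = 311.99 / 316.26
r = 0.9865

0.9865


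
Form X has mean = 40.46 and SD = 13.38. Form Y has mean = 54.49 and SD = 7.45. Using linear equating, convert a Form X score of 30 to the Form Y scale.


slope = SD_Y / SD_X = 7.45 / 13.38 ~ 0.5568
intercept = mean_Y - slope * mean_X = 54.49 - (7.45 / 13.38) * 40.46 ~ 31.9618
Y = slope * X + intercept. To avoid rounding drift from the rounded slope/intercept, evaluate the equivalent form Y = mean_Y + SD_Y * (X - mean_X) / SD_X at full precision:
Y = 54.49 + 7.45 * (30 - 40.46) / 13.38
Y = 54.49 - 7.45 * 10.46 / 13.38
Y = 54.49 - 77.927 / 13.38
Y = 54.49 - 5.8241
Y = 48.6659

48.6659


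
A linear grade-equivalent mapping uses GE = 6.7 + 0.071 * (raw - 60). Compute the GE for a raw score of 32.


raw - median = 32 - 60 = -28
slope * diff = 0.071 * -28 = -1.988
GE = 6.7 + -1.988
GE = 4.712

4.712


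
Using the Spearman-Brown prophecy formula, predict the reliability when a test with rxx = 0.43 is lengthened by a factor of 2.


r_new = (n * rxx) / (1 + (n-1) * rxx)
r_new = (2 * 0.43) / (1 + 1 * 0.43)
r_new = 0.86 / 1.43
r_new = 0.6014

0.6014


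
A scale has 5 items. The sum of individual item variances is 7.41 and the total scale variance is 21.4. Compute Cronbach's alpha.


alpha = (k/(k-1)) * (1 - sum(si^2)/s_total^2)
= (5/4) * (1 - 7.41/21.4)
alpha = 0.8172

0.8172


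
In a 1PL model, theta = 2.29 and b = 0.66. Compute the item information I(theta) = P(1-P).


P = 1/(1+exp(-(2.29-0.66))) = 0.8362
I = P*(1-P) = 0.8362 * 0.1638
I = 0.137

0.137


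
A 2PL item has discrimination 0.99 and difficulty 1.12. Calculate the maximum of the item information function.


For 2PL, max info at theta = b = 1.12
I_max = a^2 / 4 = 0.99^2 / 4
= 0.9801 / 4
I_max = 0.245

0.245


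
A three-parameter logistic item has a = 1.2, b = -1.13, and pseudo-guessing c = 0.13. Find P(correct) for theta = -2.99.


logit = 1.2*(-2.99 - -1.13) = -2.232
P* = 1/(1 + exp(--2.232)) = 0.0969
P = 0.13 + (1 - 0.13) * 0.0969
P = 0.2143

0.2143


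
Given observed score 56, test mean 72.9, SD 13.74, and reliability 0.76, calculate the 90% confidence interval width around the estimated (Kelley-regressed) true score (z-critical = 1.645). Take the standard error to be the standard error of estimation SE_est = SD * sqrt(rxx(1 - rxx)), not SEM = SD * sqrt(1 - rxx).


True score estimate = 0.76*56 + 0.24*72.9 = 60.056
SE_est = SD * sqrt(rxx * (1 - rxx)) = 13.74 * sqrt(0.76 * 0.24) = 13.74 * sqrt(0.1824) = 5.868122
CI = T_est +/- z * SE_est, so width = 2 * z * SE_est = 2 * 1.645 * 5.868122
Width = 19.3061

19.3061
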